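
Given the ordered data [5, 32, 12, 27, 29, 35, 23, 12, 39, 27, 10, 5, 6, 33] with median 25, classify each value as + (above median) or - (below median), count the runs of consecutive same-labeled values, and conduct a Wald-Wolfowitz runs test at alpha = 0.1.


Step 1: Compute median = 25; label A = above, B = below.
Labels in order: BABAAABBAABBBA  (n_A = 7, n_B = 7)
Step 2: Count runs R = 8.
Step 3: Under H0 (random ordering), E[R] = 2*n_A*n_B/(n_A+n_B) + 1 = 2*7*7/14 + 1 = 8.0000.
        Var[R] = 2*n_A*n_B*(2*n_A*n_B - n_A - n_B) / ((n_A+n_B)^2 * (n_A+n_B-1)) = 8232/2548 = 3.2308.
        SD[R] = 1.7974.
Step 4: R = E[R], so z = 0 with no continuity correction.
Step 5: Two-sided p-value via normal approximation = 2*(1 - Phi(|z|)) = 1.000000.
Step 6: alpha = 0.1. fail to reject H0.

R = 8, z = 0.0000, p = 1.000000, fail to reject H0.


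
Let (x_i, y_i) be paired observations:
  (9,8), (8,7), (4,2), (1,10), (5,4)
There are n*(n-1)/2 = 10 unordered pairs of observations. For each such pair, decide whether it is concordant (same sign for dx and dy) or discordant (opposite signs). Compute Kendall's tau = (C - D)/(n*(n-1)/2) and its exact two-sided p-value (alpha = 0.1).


Step 1: Enumerate the 10 unordered pairs (i,j) with i<j and classify each by sign(x_j-x_i) * sign(y_j-y_i).
  (1,2):dx=-1,dy=-1->C; (1,3):dx=-5,dy=-6->C; (1,4):dx=-8,dy=+2->D; (1,5):dx=-4,dy=-4->C
  (2,3):dx=-4,dy=-5->C; (2,4):dx=-7,dy=+3->D; (2,5):dx=-3,dy=-3->C; (3,4):dx=-3,dy=+8->D
  (3,5):dx=+1,dy=+2->C; (4,5):dx=+4,dy=-6->D
Step 2: C = 6, D = 4, total pairs = 10.
Step 3: tau = (C - D)/(n(n-1)/2) = (6 - 4)/10 = 0.200000.
Step 4: Exact two-sided p-value (enumerate n! = 120 permutations of y under H0): p = 0.816667.
Step 5: alpha = 0.1. fail to reject H0.

tau_b = 0.2000 (C=6, D=4), p = 0.816667, fail to reject H0.


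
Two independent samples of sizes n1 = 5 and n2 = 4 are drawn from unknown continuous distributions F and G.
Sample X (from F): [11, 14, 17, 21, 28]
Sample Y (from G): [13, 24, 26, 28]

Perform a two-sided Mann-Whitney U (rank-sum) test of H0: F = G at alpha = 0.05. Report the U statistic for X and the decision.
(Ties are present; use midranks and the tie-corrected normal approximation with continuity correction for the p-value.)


Step 1: Combine and sort all 9 observations; assign midranks.
sorted (value, group): (11,X), (13,Y), (14,X), (17,X), (21,X), (24,Y), (26,Y), (28,X), (28,Y)
ranks: 11->1, 13->2, 14->3, 17->4, 21->5, 24->6, 26->7, 28->8.5, 28->8.5
Step 2: Rank sum for X: R1 = 1 + 3 + 4 + 5 + 8.5 = 21.5.
Step 3: U_X = R1 - n1(n1+1)/2 = 21.5 - 5*6/2 = 21.5 - 15 = 6.5.
       U_Y = n1*n2 - U_X = 20 - 6.5 = 13.5.
Step 4: Ties are present, so use the tie-corrected normal approximation (with continuity correction) for the p-value.
Step 5: p-value = 0.460558; compare to alpha = 0.05. fail to reject H0.

U_X = 6.5, p = 0.460558, fail to reject H0 at alpha = 0.05.


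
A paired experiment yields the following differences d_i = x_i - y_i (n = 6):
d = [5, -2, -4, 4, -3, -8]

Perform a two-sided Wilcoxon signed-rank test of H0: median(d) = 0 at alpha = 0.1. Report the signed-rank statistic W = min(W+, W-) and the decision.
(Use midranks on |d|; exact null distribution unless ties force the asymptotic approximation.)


Step 1: Drop any zero differences (none here) and take |d_i|.
|d| = [5, 2, 4, 4, 3, 8]
Step 2: Midrank |d_i| (ties get averaged ranks).
ranks: |5|->5, |2|->1, |4|->3.5, |4|->3.5, |3|->2, |8|->6
Step 3: Attach original signs; sum ranks with positive sign and with negative sign.
W+ = 5 + 3.5 = 8.5
W- = 1 + 3.5 + 2 + 6 = 12.5
(Check: W+ + W- = 21 should equal n(n+1)/2 = 21.)
Step 4: Test statistic W = min(W+, W-) = 8.5.
Step 5: Ties in |d|, so use the tie-corrected normal approximation.
        E[W] = n(n+1)/4 = 6*7/4 = 10.5.
        Tie groups: |d|=4 (t=2); sum(t^3 - t) = 6.
        Var[W] = n(n+1)(2n+1)/24 - sum(t^3-t)/48 = 546/24 - 6/48 = 22.625.
        z = (W - E[W]) / sqrt(Var[W]) = (8.5 - 10.5) / 4.7566 = -0.4205.
        Two-sided p = 2*Phi(z) = 0.674142.
Step 6: alpha = 0.1. fail to reject H0.

W+ = 8.5, W- = 12.5, W = min = 8.5, p = 0.674142, fail to reject H0.


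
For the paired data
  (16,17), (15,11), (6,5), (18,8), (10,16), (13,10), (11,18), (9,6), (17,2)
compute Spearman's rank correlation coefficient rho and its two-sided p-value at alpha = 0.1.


Step 1: Rank x and y separately (midranks; no ties here).
rank(x): 16->7, 15->6, 6->1, 18->9, 10->3, 13->5, 11->4, 9->2, 17->8
rank(y): 17->8, 11->6, 5->2, 8->4, 16->7, 10->5, 18->9, 6->3, 2->1
Step 2: d_i = R_x(i) - R_y(i); compute d_i^2.
  (7-8)^2=1, (6-6)^2=0, (1-2)^2=1, (9-4)^2=25, (3-7)^2=16, (5-5)^2=0, (4-9)^2=25, (2-3)^2=1, (8-1)^2=49
sum(d^2) = 118.
Step 3: rho = 1 - 6*118 / (9*(9^2 - 1)) = 1 - 708/720 = 0.016667.
Step 4: Under H0, t = rho * sqrt((n-2)/(1-rho^2)) = 0.0441 ~ t(7).
Step 5: Two-sided p-value from the t-distribution with 7 df = 0.966055.
Step 6: alpha = 0.1. fail to reject H0.

rho = 0.0167, p = 0.966055, fail to reject H0 at alpha = 0.1.


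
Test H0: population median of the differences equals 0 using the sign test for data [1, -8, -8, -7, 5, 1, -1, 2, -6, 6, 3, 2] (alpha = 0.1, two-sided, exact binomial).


Step 1: Discard zero differences. Original n = 12; n_eff = number of nonzero differences = 12.
Nonzero differences (with sign): +1, -8, -8, -7, +5, +1, -1, +2, -6, +6, +3, +2
Step 2: Count signs: positive = 7, negative = 5.
Step 3: Under H0: P(positive) = 0.5, so the number of positives S ~ Bin(12, 0.5).
Step 4: Two-sided exact p-value = sum of Bin(12,0.5) probabilities at or below the observed probability = 0.774414.
Step 5: alpha = 0.1. fail to reject H0.

n_eff = 12, pos = 7, neg = 5, p = 0.774414, fail to reject H0.


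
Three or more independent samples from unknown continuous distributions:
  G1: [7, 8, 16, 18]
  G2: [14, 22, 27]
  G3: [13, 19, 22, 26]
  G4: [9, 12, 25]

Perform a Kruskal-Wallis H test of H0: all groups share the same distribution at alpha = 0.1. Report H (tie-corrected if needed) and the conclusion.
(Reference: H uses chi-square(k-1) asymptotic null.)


Step 1: Combine all N = 14 observations and assign midranks.
sorted (value, group, rank): (7,G1,1), (8,G1,2), (9,G4,3), (12,G4,4), (13,G3,5), (14,G2,6), (16,G1,7), (18,G1,8), (19,G3,9), (22,G2,10.5), (22,G3,10.5), (25,G4,12), (26,G3,13), (27,G2,14)
Step 2: Sum ranks within each group.
R_1 = 18 (n_1 = 4)
R_2 = 30.5 (n_2 = 3)
R_3 = 37.5 (n_3 = 4)
R_4 = 19 (n_4 = 3)
Step 3: H = 12/(N(N+1)) * sum(R_i^2/n_i) - 3(N+1)
     = 12/(14*15) * (18^2/4 + 30.5^2/3 + 37.5^2/4 + 19^2/3) - 3*15
     = 0.057143 * 862.979 - 45
     = 4.313095.
Step 4: Ties present; correction factor C = 1 - 6/(14^3 - 14) = 0.997802. Corrected H = 4.313095 / 0.997802 = 4.322595.
Step 5: Under H0, H ~ chi^2(3); p-value = 0.228671.
Step 6: alpha = 0.1. fail to reject H0.

H = 4.3226, df = 3, p = 0.228671, fail to reject H0.


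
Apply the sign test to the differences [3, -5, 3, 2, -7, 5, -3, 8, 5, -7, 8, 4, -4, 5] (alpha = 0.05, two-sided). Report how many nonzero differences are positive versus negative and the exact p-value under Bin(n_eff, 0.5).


Step 1: Discard zero differences. Original n = 14; n_eff = number of nonzero differences = 14.
Nonzero differences (with sign): +3, -5, +3, +2, -7, +5, -3, +8, +5, -7, +8, +4, -4, +5
Step 2: Count signs: positive = 9, negative = 5.
Step 3: Under H0: P(positive) = 0.5, so the number of positives S ~ Bin(14, 0.5).
Step 4: Two-sided exact p-value = sum of Bin(14,0.5) probabilities at or below the observed probability = 0.423950.
Step 5: alpha = 0.05. fail to reject H0.

n_eff = 14, pos = 9, neg = 5, p = 0.423950, fail to reject H0.


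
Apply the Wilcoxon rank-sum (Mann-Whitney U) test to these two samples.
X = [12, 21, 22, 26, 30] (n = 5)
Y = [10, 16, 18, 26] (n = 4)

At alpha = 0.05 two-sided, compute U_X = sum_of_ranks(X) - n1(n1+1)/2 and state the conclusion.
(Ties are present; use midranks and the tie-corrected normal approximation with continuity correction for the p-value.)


Step 1: Combine and sort all 9 observations; assign midranks.
sorted (value, group): (10,Y), (12,X), (16,Y), (18,Y), (21,X), (22,X), (26,X), (26,Y), (30,X)
ranks: 10->1, 12->2, 16->3, 18->4, 21->5, 22->6, 26->7.5, 26->7.5, 30->9
Step 2: Rank sum for X: R1 = 2 + 5 + 6 + 7.5 + 9 = 29.5.
Step 3: U_X = R1 - n1(n1+1)/2 = 29.5 - 5*6/2 = 29.5 - 15 = 14.5.
       U_Y = n1*n2 - U_X = 20 - 14.5 = 5.5.
Step 4: Ties are present, so use the tie-corrected normal approximation (with continuity correction) for the p-value.
Step 5: p-value = 0.325163; compare to alpha = 0.05. fail to reject H0.

U_X = 14.5, p = 0.325163, fail to reject H0 at alpha = 0.05.


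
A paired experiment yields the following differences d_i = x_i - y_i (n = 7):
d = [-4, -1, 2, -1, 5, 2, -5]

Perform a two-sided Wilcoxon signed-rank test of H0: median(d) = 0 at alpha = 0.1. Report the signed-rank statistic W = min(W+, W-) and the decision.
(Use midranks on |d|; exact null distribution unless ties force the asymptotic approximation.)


Step 1: Drop any zero differences (none here) and take |d_i|.
|d| = [4, 1, 2, 1, 5, 2, 5]
Step 2: Midrank |d_i| (ties get averaged ranks).
ranks: |4|->5, |1|->1.5, |2|->3.5, |1|->1.5, |5|->6.5, |2|->3.5, |5|->6.5
Step 3: Attach original signs; sum ranks with positive sign and with negative sign.
W+ = 3.5 + 6.5 + 3.5 = 13.5
W- = 5 + 1.5 + 1.5 + 6.5 = 14.5
(Check: W+ + W- = 28 should equal n(n+1)/2 = 28.)
Step 4: Test statistic W = min(W+, W-) = 13.5.
Step 5: Ties in |d|, so use the tie-corrected normal approximation.
        E[W] = n(n+1)/4 = 7*8/4 = 14.
        Tie groups: |d|=1 (t=2), |d|=2 (t=2), |d|=5 (t=2); sum(t^3 - t) = 18.
        Var[W] = n(n+1)(2n+1)/24 - sum(t^3-t)/48 = 840/24 - 18/48 = 34.625.
        z = (W - E[W]) / sqrt(Var[W]) = (13.5 - 14) / 5.8843 = -0.0850.
        Two-sided p = 2*Phi(z) = 0.932284.
Step 6: alpha = 0.1. fail to reject H0.

W+ = 13.5, W- = 14.5, W = min = 13.5, p = 0.932284, fail to reject H0.


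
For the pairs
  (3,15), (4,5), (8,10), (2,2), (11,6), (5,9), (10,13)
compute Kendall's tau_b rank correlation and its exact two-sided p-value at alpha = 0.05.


Step 1: Enumerate the 21 unordered pairs (i,j) with i<j and classify each by sign(x_j-x_i) * sign(y_j-y_i).
  (1,2):dx=+1,dy=-10->D; (1,3):dx=+5,dy=-5->D; (1,4):dx=-1,dy=-13->C; (1,5):dx=+8,dy=-9->D
  (1,6):dx=+2,dy=-6->D; (1,7):dx=+7,dy=-2->D; (2,3):dx=+4,dy=+5->C; (2,4):dx=-2,dy=-3->C
  (2,5):dx=+7,dy=+1->C; (2,6):dx=+1,dy=+4->C; (2,7):dx=+6,dy=+8->C; (3,4):dx=-6,dy=-8->C
  (3,5):dx=+3,dy=-4->D; (3,6):dx=-3,dy=-1->C; (3,7):dx=+2,dy=+3->C; (4,5):dx=+9,dy=+4->C
  (4,6):dx=+3,dy=+7->C; (4,7):dx=+8,dy=+11->C; (5,6):dx=-6,dy=+3->D; (5,7):dx=-1,dy=+7->D
  (6,7):dx=+5,dy=+4->C
Step 2: C = 13, D = 8, total pairs = 21.
Step 3: tau = (C - D)/(n(n-1)/2) = (13 - 8)/21 = 0.238095.
Step 4: Exact two-sided p-value (enumerate n! = 5040 permutations of y under H0): p = 0.561905.
Step 5: alpha = 0.05. fail to reject H0.

tau_b = 0.2381 (C=13, D=8), p = 0.561905, fail to reject H0.


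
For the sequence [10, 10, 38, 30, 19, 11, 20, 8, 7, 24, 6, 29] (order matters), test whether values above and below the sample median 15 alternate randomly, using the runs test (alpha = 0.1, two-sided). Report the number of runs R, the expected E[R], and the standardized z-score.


Step 1: Compute median = 15; label A = above, B = below.
Labels in order: BBAAABABBABA  (n_A = 6, n_B = 6)
Step 2: Count runs R = 8.
Step 3: Under H0 (random ordering), E[R] = 2*n_A*n_B/(n_A+n_B) + 1 = 2*6*6/12 + 1 = 7.0000.
        Var[R] = 2*n_A*n_B*(2*n_A*n_B - n_A - n_B) / ((n_A+n_B)^2 * (n_A+n_B-1)) = 4320/1584 = 2.7273.
        SD[R] = 1.6514.
Step 4: Continuity-corrected z = (R - 0.5 - E[R]) / SD[R] = (8 - 0.5 - 7.0000) / 1.6514 = 0.3028.
Step 5: Two-sided p-value via normal approximation = 2*(1 - Phi(|z|)) = 0.762069.
Step 6: alpha = 0.1. fail to reject H0.

R = 8, z = 0.3028, p = 0.762069, fail to reject H0.


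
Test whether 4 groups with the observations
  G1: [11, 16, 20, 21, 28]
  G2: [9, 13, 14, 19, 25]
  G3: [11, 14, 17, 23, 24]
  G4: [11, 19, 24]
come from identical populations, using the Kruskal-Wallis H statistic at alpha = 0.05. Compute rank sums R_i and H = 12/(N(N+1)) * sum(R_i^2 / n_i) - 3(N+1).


Step 1: Combine all N = 18 observations and assign midranks.
sorted (value, group, rank): (9,G2,1), (11,G1,3), (11,G3,3), (11,G4,3), (13,G2,5), (14,G2,6.5), (14,G3,6.5), (16,G1,8), (17,G3,9), (19,G2,10.5), (19,G4,10.5), (20,G1,12), (21,G1,13), (23,G3,14), (24,G3,15.5), (24,G4,15.5), (25,G2,17), (28,G1,18)
Step 2: Sum ranks within each group.
R_1 = 54 (n_1 = 5)
R_2 = 40 (n_2 = 5)
R_3 = 48 (n_3 = 5)
R_4 = 29 (n_4 = 3)
Step 3: H = 12/(N(N+1)) * sum(R_i^2/n_i) - 3(N+1)
     = 12/(18*19) * (54^2/5 + 40^2/5 + 48^2/5 + 29^2/3) - 3*19
     = 0.035088 * 1644.33 - 57
     = 0.695906.
Step 4: Ties present; correction factor C = 1 - 42/(18^3 - 18) = 0.992776. Corrected H = 0.695906 / 0.992776 = 0.700970.
Step 5: Under H0, H ~ chi^2(3); p-value = 0.872976.
Step 6: alpha = 0.05. fail to reject H0.

H = 0.7010, df = 3, p = 0.872976, fail to reject H0.


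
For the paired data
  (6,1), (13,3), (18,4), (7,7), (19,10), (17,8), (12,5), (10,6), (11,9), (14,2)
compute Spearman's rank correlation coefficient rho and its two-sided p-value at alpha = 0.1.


Step 1: Rank x and y separately (midranks; no ties here).
rank(x): 6->1, 13->6, 18->9, 7->2, 19->10, 17->8, 12->5, 10->3, 11->4, 14->7
rank(y): 1->1, 3->3, 4->4, 7->7, 10->10, 8->8, 5->5, 6->6, 9->9, 2->2
Step 2: d_i = R_x(i) - R_y(i); compute d_i^2.
  (1-1)^2=0, (6-3)^2=9, (9-4)^2=25, (2-7)^2=25, (10-10)^2=0, (8-8)^2=0, (5-5)^2=0, (3-6)^2=9, (4-9)^2=25, (7-2)^2=25
sum(d^2) = 118.
Step 3: rho = 1 - 6*118 / (10*(10^2 - 1)) = 1 - 708/990 = 0.284848.
Step 4: Under H0, t = rho * sqrt((n-2)/(1-rho^2)) = 0.8405 ~ t(8).
Step 5: Two-sided p-value from the t-distribution with 8 df = 0.425038.
Step 6: alpha = 0.1. fail to reject H0.

rho = 0.2848, p = 0.425038, fail to reject H0 at alpha = 0.1.


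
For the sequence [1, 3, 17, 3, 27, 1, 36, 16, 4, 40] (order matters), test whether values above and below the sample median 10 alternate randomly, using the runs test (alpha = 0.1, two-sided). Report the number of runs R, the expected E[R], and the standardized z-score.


Step 1: Compute median = 10; label A = above, B = below.
Labels in order: BBABABAABA  (n_A = 5, n_B = 5)
Step 2: Count runs R = 8.
Step 3: Under H0 (random ordering), E[R] = 2*n_A*n_B/(n_A+n_B) + 1 = 2*5*5/10 + 1 = 6.0000.
        Var[R] = 2*n_A*n_B*(2*n_A*n_B - n_A - n_B) / ((n_A+n_B)^2 * (n_A+n_B-1)) = 2000/900 = 2.2222.
        SD[R] = 1.4907.
Step 4: Continuity-corrected z = (R - 0.5 - E[R]) / SD[R] = (8 - 0.5 - 6.0000) / 1.4907 = 1.0062.
Step 5: Two-sided p-value via normal approximation = 2*(1 - Phi(|z|)) = 0.314305.
Step 6: alpha = 0.1. fail to reject H0.

R = 8, z = 1.0062, p = 0.314305, fail to reject H0.


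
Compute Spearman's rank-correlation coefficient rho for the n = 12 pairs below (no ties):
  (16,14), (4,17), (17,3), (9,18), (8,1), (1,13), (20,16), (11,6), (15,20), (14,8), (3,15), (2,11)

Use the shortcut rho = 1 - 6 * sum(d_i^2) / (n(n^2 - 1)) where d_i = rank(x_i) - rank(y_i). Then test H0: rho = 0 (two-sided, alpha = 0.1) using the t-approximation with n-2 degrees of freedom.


Step 1: Rank x and y separately (midranks; no ties here).
rank(x): 16->10, 4->4, 17->11, 9->6, 8->5, 1->1, 20->12, 11->7, 15->9, 14->8, 3->3, 2->2
rank(y): 14->7, 17->10, 3->2, 18->11, 1->1, 13->6, 16->9, 6->3, 20->12, 8->4, 15->8, 11->5
Step 2: d_i = R_x(i) - R_y(i); compute d_i^2.
  (10-7)^2=9, (4-10)^2=36, (11-2)^2=81, (6-11)^2=25, (5-1)^2=16, (1-6)^2=25, (12-9)^2=9, (7-3)^2=16, (9-12)^2=9, (8-4)^2=16, (3-8)^2=25, (2-5)^2=9
sum(d^2) = 276.
Step 3: rho = 1 - 6*276 / (12*(12^2 - 1)) = 1 - 1656/1716 = 0.034965.
Step 4: Under H0, t = rho * sqrt((n-2)/(1-rho^2)) = 0.1106 ~ t(10).
Step 5: Two-sided p-value from the t-distribution with 10 df = 0.914093.
Step 6: alpha = 0.1. fail to reject H0.

rho = 0.0350, p = 0.914093, fail to reject H0 at alpha = 0.1.


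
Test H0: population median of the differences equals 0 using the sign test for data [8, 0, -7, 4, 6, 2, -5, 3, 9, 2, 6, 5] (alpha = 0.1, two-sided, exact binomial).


Step 1: Discard zero differences. Original n = 12; n_eff = number of nonzero differences = 11.
Nonzero differences (with sign): +8, -7, +4, +6, +2, -5, +3, +9, +2, +6, +5
Step 2: Count signs: positive = 9, negative = 2.
Step 3: Under H0: P(positive) = 0.5, so the number of positives S ~ Bin(11, 0.5).
Step 4: Two-sided exact p-value = sum of Bin(11,0.5) probabilities at or below the observed probability = 0.065430.
Step 5: alpha = 0.1. reject H0.

n_eff = 11, pos = 9, neg = 2, p = 0.065430, reject H0.


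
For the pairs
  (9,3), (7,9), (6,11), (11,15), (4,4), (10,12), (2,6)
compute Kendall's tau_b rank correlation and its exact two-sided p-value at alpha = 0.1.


Step 1: Enumerate the 21 unordered pairs (i,j) with i<j and classify each by sign(x_j-x_i) * sign(y_j-y_i).
  (1,2):dx=-2,dy=+6->D; (1,3):dx=-3,dy=+8->D; (1,4):dx=+2,dy=+12->C; (1,5):dx=-5,dy=+1->D
  (1,6):dx=+1,dy=+9->C; (1,7):dx=-7,dy=+3->D; (2,3):dx=-1,dy=+2->D; (2,4):dx=+4,dy=+6->C
  (2,5):dx=-3,dy=-5->C; (2,6):dx=+3,dy=+3->C; (2,7):dx=-5,dy=-3->C; (3,4):dx=+5,dy=+4->C
  (3,5):dx=-2,dy=-7->C; (3,6):dx=+4,dy=+1->C; (3,7):dx=-4,dy=-5->C; (4,5):dx=-7,dy=-11->C
  (4,6):dx=-1,dy=-3->C; (4,7):dx=-9,dy=-9->C; (5,6):dx=+6,dy=+8->C; (5,7):dx=-2,dy=+2->D
  (6,7):dx=-8,dy=-6->C
Step 2: C = 15, D = 6, total pairs = 21.
Step 3: tau = (C - D)/(n(n-1)/2) = (15 - 6)/21 = 0.428571.
Step 4: Exact two-sided p-value (enumerate n! = 5040 permutations of y under H0): p = 0.238889.
Step 5: alpha = 0.1. fail to reject H0.

tau_b = 0.4286 (C=15, D=6), p = 0.238889, fail to reject H0.


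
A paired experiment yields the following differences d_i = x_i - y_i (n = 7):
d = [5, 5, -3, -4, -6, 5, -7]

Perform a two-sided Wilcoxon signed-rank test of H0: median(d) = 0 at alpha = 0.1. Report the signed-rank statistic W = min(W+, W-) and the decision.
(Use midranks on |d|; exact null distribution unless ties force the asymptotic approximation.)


Step 1: Drop any zero differences (none here) and take |d_i|.
|d| = [5, 5, 3, 4, 6, 5, 7]
Step 2: Midrank |d_i| (ties get averaged ranks).
ranks: |5|->4, |5|->4, |3|->1, |4|->2, |6|->6, |5|->4, |7|->7
Step 3: Attach original signs; sum ranks with positive sign and with negative sign.
W+ = 4 + 4 + 4 = 12
W- = 1 + 2 + 6 + 7 = 16
(Check: W+ + W- = 28 should equal n(n+1)/2 = 28.)
Step 4: Test statistic W = min(W+, W-) = 12.
Step 5: Ties in |d|, so use the tie-corrected normal approximation.
        E[W] = n(n+1)/4 = 7*8/4 = 14.
        Tie groups: |d|=5 (t=3); sum(t^3 - t) = 24.
        Var[W] = n(n+1)(2n+1)/24 - sum(t^3-t)/48 = 840/24 - 24/48 = 34.5.
        z = (W - E[W]) / sqrt(Var[W]) = (12 - 14) / 5.8737 = -0.3405.
        Two-sided p = 2*Phi(z) = 0.733478.
Step 6: alpha = 0.1. fail to reject H0.

W+ = 12, W- = 16, W = min = 12, p = 0.733478, fail to reject H0.


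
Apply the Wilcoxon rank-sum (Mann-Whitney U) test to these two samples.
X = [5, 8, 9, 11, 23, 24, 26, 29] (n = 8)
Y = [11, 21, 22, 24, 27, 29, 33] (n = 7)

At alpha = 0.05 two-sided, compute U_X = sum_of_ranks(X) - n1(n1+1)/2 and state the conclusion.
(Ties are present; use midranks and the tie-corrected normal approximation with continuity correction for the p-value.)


Step 1: Combine and sort all 15 observations; assign midranks.
sorted (value, group): (5,X), (8,X), (9,X), (11,X), (11,Y), (21,Y), (22,Y), (23,X), (24,X), (24,Y), (26,X), (27,Y), (29,X), (29,Y), (33,Y)
ranks: 5->1, 8->2, 9->3, 11->4.5, 11->4.5, 21->6, 22->7, 23->8, 24->9.5, 24->9.5, 26->11, 27->12, 29->13.5, 29->13.5, 33->15
Step 2: Rank sum for X: R1 = 1 + 2 + 3 + 4.5 + 8 + 9.5 + 11 + 13.5 = 52.5.
Step 3: U_X = R1 - n1(n1+1)/2 = 52.5 - 8*9/2 = 52.5 - 36 = 16.5.
       U_Y = n1*n2 - U_X = 56 - 16.5 = 39.5.
Step 4: Ties are present, so use the tie-corrected normal approximation (with continuity correction) for the p-value.
Step 5: p-value = 0.201805; compare to alpha = 0.05. fail to reject H0.

U_X = 16.5, p = 0.201805, fail to reject H0 at alpha = 0.05.


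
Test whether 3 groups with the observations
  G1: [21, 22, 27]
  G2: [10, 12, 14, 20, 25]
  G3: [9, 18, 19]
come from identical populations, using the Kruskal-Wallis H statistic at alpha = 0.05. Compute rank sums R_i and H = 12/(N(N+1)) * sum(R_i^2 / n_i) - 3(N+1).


Step 1: Combine all N = 11 observations and assign midranks.
sorted (value, group, rank): (9,G3,1), (10,G2,2), (12,G2,3), (14,G2,4), (18,G3,5), (19,G3,6), (20,G2,7), (21,G1,8), (22,G1,9), (25,G2,10), (27,G1,11)
Step 2: Sum ranks within each group.
R_1 = 28 (n_1 = 3)
R_2 = 26 (n_2 = 5)
R_3 = 12 (n_3 = 3)
Step 3: H = 12/(N(N+1)) * sum(R_i^2/n_i) - 3(N+1)
     = 12/(11*12) * (28^2/3 + 26^2/5 + 12^2/3) - 3*12
     = 0.090909 * 444.533 - 36
     = 4.412121.
Step 4: No ties, so H is used without correction.
Step 5: Under H0, H ~ chi^2(2); p-value = 0.110134.
Step 6: alpha = 0.05. fail to reject H0.

H = 4.4121, df = 2, p = 0.110134, fail to reject H0.


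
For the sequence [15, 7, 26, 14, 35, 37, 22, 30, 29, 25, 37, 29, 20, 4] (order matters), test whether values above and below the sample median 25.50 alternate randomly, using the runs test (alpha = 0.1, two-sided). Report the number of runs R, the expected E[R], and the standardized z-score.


Step 1: Compute median = 25.50; label A = above, B = below.
Labels in order: BBABAABAABAABB  (n_A = 7, n_B = 7)
Step 2: Count runs R = 9.
Step 3: Under H0 (random ordering), E[R] = 2*n_A*n_B/(n_A+n_B) + 1 = 2*7*7/14 + 1 = 8.0000.
        Var[R] = 2*n_A*n_B*(2*n_A*n_B - n_A - n_B) / ((n_A+n_B)^2 * (n_A+n_B-1)) = 8232/2548 = 3.2308.
        SD[R] = 1.7974.
Step 4: Continuity-corrected z = (R - 0.5 - E[R]) / SD[R] = (9 - 0.5 - 8.0000) / 1.7974 = 0.2782.
Step 5: Two-sided p-value via normal approximation = 2*(1 - Phi(|z|)) = 0.780879.
Step 6: alpha = 0.1. fail to reject H0.

R = 9, z = 0.2782, p = 0.780879, fail to reject H0.


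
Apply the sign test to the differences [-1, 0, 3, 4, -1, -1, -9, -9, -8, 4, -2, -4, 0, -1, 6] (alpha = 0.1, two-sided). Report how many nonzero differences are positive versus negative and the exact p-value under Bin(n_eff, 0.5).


Step 1: Discard zero differences. Original n = 15; n_eff = number of nonzero differences = 13.
Nonzero differences (with sign): -1, +3, +4, -1, -1, -9, -9, -8, +4, -2, -4, -1, +6
Step 2: Count signs: positive = 4, negative = 9.
Step 3: Under H0: P(positive) = 0.5, so the number of positives S ~ Bin(13, 0.5).
Step 4: Two-sided exact p-value = sum of Bin(13,0.5) probabilities at or below the observed probability = 0.266846.
Step 5: alpha = 0.1. fail to reject H0.

n_eff = 13, pos = 4, neg = 9, p = 0.266846, fail to reject H0.


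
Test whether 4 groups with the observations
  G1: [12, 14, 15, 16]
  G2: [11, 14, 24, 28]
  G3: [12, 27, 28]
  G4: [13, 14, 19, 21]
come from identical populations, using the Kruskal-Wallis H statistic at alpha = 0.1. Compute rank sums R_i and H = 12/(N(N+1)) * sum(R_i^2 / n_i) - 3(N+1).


Step 1: Combine all N = 15 observations and assign midranks.
sorted (value, group, rank): (11,G2,1), (12,G1,2.5), (12,G3,2.5), (13,G4,4), (14,G1,6), (14,G2,6), (14,G4,6), (15,G1,8), (16,G1,9), (19,G4,10), (21,G4,11), (24,G2,12), (27,G3,13), (28,G2,14.5), (28,G3,14.5)
Step 2: Sum ranks within each group.
R_1 = 25.5 (n_1 = 4)
R_2 = 33.5 (n_2 = 4)
R_3 = 30 (n_3 = 3)
R_4 = 31 (n_4 = 4)
Step 3: H = 12/(N(N+1)) * sum(R_i^2/n_i) - 3(N+1)
     = 12/(15*16) * (25.5^2/4 + 33.5^2/4 + 30^2/3 + 31^2/4) - 3*16
     = 0.050000 * 983.375 - 48
     = 1.168750.
Step 4: Ties present; correction factor C = 1 - 36/(15^3 - 15) = 0.989286. Corrected H = 1.168750 / 0.989286 = 1.181408.
Step 5: Under H0, H ~ chi^2(3); p-value = 0.757467.
Step 6: alpha = 0.1. fail to reject H0.

H = 1.1814, df = 3, p = 0.757467, fail to reject H0.


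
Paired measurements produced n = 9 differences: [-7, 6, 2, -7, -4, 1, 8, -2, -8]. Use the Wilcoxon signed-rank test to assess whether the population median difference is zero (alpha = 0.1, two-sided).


Step 1: Drop any zero differences (none here) and take |d_i|.
|d| = [7, 6, 2, 7, 4, 1, 8, 2, 8]
Step 2: Midrank |d_i| (ties get averaged ranks).
ranks: |7|->6.5, |6|->5, |2|->2.5, |7|->6.5, |4|->4, |1|->1, |8|->8.5, |2|->2.5, |8|->8.5
Step 3: Attach original signs; sum ranks with positive sign and with negative sign.
W+ = 5 + 2.5 + 1 + 8.5 = 17
W- = 6.5 + 6.5 + 4 + 2.5 + 8.5 = 28
(Check: W+ + W- = 45 should equal n(n+1)/2 = 45.)
Step 4: Test statistic W = min(W+, W-) = 17.
Step 5: Ties in |d|, so use the tie-corrected normal approximation.
        E[W] = n(n+1)/4 = 9*10/4 = 22.5.
        Tie groups: |d|=2 (t=2), |d|=7 (t=2), |d|=8 (t=2); sum(t^3 - t) = 18.
        Var[W] = n(n+1)(2n+1)/24 - sum(t^3-t)/48 = 1710/24 - 18/48 = 70.875.
        z = (W - E[W]) / sqrt(Var[W]) = (17 - 22.5) / 8.4187 = -0.6533.
        Two-sided p = 2*Phi(z) = 0.513560.
Step 6: alpha = 0.1. fail to reject H0.

W+ = 17, W- = 28, W = min = 17, p = 0.513560, fail to reject H0.


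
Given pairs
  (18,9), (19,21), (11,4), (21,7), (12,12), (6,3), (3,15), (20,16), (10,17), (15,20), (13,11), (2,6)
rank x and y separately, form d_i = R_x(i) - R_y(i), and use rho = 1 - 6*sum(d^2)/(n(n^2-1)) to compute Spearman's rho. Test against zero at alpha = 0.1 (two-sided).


Step 1: Rank x and y separately (midranks; no ties here).
rank(x): 18->9, 19->10, 11->5, 21->12, 12->6, 6->3, 3->2, 20->11, 10->4, 15->8, 13->7, 2->1
rank(y): 9->5, 21->12, 4->2, 7->4, 12->7, 3->1, 15->8, 16->9, 17->10, 20->11, 11->6, 6->3
Step 2: d_i = R_x(i) - R_y(i); compute d_i^2.
  (9-5)^2=16, (10-12)^2=4, (5-2)^2=9, (12-4)^2=64, (6-7)^2=1, (3-1)^2=4, (2-8)^2=36, (11-9)^2=4, (4-10)^2=36, (8-11)^2=9, (7-6)^2=1, (1-3)^2=4
sum(d^2) = 188.
Step 3: rho = 1 - 6*188 / (12*(12^2 - 1)) = 1 - 1128/1716 = 0.342657.
Step 4: Under H0, t = rho * sqrt((n-2)/(1-rho^2)) = 1.1534 ~ t(10).
Step 5: Two-sided p-value from the t-distribution with 10 df = 0.275567.
Step 6: alpha = 0.1. fail to reject H0.

rho = 0.3427, p = 0.275567, fail to reject H0 at alpha = 0.1.


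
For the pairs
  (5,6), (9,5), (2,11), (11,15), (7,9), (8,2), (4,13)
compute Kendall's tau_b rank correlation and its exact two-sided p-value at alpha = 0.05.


Step 1: Enumerate the 21 unordered pairs (i,j) with i<j and classify each by sign(x_j-x_i) * sign(y_j-y_i).
  (1,2):dx=+4,dy=-1->D; (1,3):dx=-3,dy=+5->D; (1,4):dx=+6,dy=+9->C; (1,5):dx=+2,dy=+3->C
  (1,6):dx=+3,dy=-4->D; (1,7):dx=-1,dy=+7->D; (2,3):dx=-7,dy=+6->D; (2,4):dx=+2,dy=+10->C
  (2,5):dx=-2,dy=+4->D; (2,6):dx=-1,dy=-3->C; (2,7):dx=-5,dy=+8->D; (3,4):dx=+9,dy=+4->C
  (3,5):dx=+5,dy=-2->D; (3,6):dx=+6,dy=-9->D; (3,7):dx=+2,dy=+2->C; (4,5):dx=-4,dy=-6->C
  (4,6):dx=-3,dy=-13->C; (4,7):dx=-7,dy=-2->C; (5,6):dx=+1,dy=-7->D; (5,7):dx=-3,dy=+4->D
  (6,7):dx=-4,dy=+11->D
Step 2: C = 9, D = 12, total pairs = 21.
Step 3: tau = (C - D)/(n(n-1)/2) = (9 - 12)/21 = -0.142857.
Step 4: Exact two-sided p-value (enumerate n! = 5040 permutations of y under H0): p = 0.772619.
Step 5: alpha = 0.05. fail to reject H0.

tau_b = -0.1429 (C=9, D=12), p = 0.772619, fail to reject H0.


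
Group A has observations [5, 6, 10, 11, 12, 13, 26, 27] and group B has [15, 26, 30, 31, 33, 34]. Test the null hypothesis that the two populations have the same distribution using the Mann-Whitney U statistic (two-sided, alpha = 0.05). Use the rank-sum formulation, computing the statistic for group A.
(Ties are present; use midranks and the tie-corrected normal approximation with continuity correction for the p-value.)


Step 1: Combine and sort all 14 observations; assign midranks.
sorted (value, group): (5,X), (6,X), (10,X), (11,X), (12,X), (13,X), (15,Y), (26,X), (26,Y), (27,X), (30,Y), (31,Y), (33,Y), (34,Y)
ranks: 5->1, 6->2, 10->3, 11->4, 12->5, 13->6, 15->7, 26->8.5, 26->8.5, 27->10, 30->11, 31->12, 33->13, 34->14
Step 2: Rank sum for X: R1 = 1 + 2 + 3 + 4 + 5 + 6 + 8.5 + 10 = 39.5.
Step 3: U_X = R1 - n1(n1+1)/2 = 39.5 - 8*9/2 = 39.5 - 36 = 3.5.
       U_Y = n1*n2 - U_X = 48 - 3.5 = 44.5.
Step 4: Ties are present, so use the tie-corrected normal approximation (with continuity correction) for the p-value.
Step 5: p-value = 0.009743; compare to alpha = 0.05. reject H0.

U_X = 3.5, p = 0.009743, reject H0 at alpha = 0.05.


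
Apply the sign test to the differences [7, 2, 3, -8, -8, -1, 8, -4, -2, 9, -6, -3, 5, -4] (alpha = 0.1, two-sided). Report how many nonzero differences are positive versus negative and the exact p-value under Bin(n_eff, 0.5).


Step 1: Discard zero differences. Original n = 14; n_eff = number of nonzero differences = 14.
Nonzero differences (with sign): +7, +2, +3, -8, -8, -1, +8, -4, -2, +9, -6, -3, +5, -4
Step 2: Count signs: positive = 6, negative = 8.
Step 3: Under H0: P(positive) = 0.5, so the number of positives S ~ Bin(14, 0.5).
Step 4: Two-sided exact p-value = sum of Bin(14,0.5) probabilities at or below the observed probability = 0.790527.
Step 5: alpha = 0.1. fail to reject H0.

n_eff = 14, pos = 6, neg = 8, p = 0.790527, fail to reject H0.


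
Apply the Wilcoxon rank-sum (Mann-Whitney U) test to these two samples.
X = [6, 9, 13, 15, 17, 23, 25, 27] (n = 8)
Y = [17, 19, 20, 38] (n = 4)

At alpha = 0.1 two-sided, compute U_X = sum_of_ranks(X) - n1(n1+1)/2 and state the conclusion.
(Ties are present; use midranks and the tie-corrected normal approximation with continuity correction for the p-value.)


Step 1: Combine and sort all 12 observations; assign midranks.
sorted (value, group): (6,X), (9,X), (13,X), (15,X), (17,X), (17,Y), (19,Y), (20,Y), (23,X), (25,X), (27,X), (38,Y)
ranks: 6->1, 9->2, 13->3, 15->4, 17->5.5, 17->5.5, 19->7, 20->8, 23->9, 25->10, 27->11, 38->12
Step 2: Rank sum for X: R1 = 1 + 2 + 3 + 4 + 5.5 + 9 + 10 + 11 = 45.5.
Step 3: U_X = R1 - n1(n1+1)/2 = 45.5 - 8*9/2 = 45.5 - 36 = 9.5.
       U_Y = n1*n2 - U_X = 32 - 9.5 = 22.5.
Step 4: Ties are present, so use the tie-corrected normal approximation (with continuity correction) for the p-value.
Step 5: p-value = 0.307332; compare to alpha = 0.1. fail to reject H0.

U_X = 9.5, p = 0.307332, fail to reject H0 at alpha = 0.1.


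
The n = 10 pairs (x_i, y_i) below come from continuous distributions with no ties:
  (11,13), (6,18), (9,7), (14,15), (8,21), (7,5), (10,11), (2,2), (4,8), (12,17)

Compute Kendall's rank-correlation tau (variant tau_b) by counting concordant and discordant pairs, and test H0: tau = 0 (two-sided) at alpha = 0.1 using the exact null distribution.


Step 1: Enumerate the 45 unordered pairs (i,j) with i<j and classify each by sign(x_j-x_i) * sign(y_j-y_i).
  (1,2):dx=-5,dy=+5->D; (1,3):dx=-2,dy=-6->C; (1,4):dx=+3,dy=+2->C; (1,5):dx=-3,dy=+8->D
  (1,6):dx=-4,dy=-8->C; (1,7):dx=-1,dy=-2->C; (1,8):dx=-9,dy=-11->C; (1,9):dx=-7,dy=-5->C
  (1,10):dx=+1,dy=+4->C; (2,3):dx=+3,dy=-11->D; (2,4):dx=+8,dy=-3->D; (2,5):dx=+2,dy=+3->C
  (2,6):dx=+1,dy=-13->D; (2,7):dx=+4,dy=-7->D; (2,8):dx=-4,dy=-16->C; (2,9):dx=-2,dy=-10->C
  (2,10):dx=+6,dy=-1->D; (3,4):dx=+5,dy=+8->C; (3,5):dx=-1,dy=+14->D; (3,6):dx=-2,dy=-2->C
  (3,7):dx=+1,dy=+4->C; (3,8):dx=-7,dy=-5->C; (3,9):dx=-5,dy=+1->D; (3,10):dx=+3,dy=+10->C
  (4,5):dx=-6,dy=+6->D; (4,6):dx=-7,dy=-10->C; (4,7):dx=-4,dy=-4->C; (4,8):dx=-12,dy=-13->C
  (4,9):dx=-10,dy=-7->C; (4,10):dx=-2,dy=+2->D; (5,6):dx=-1,dy=-16->C; (5,7):dx=+2,dy=-10->D
  (5,8):dx=-6,dy=-19->C; (5,9):dx=-4,dy=-13->C; (5,10):dx=+4,dy=-4->D; (6,7):dx=+3,dy=+6->C
  (6,8):dx=-5,dy=-3->C; (6,9):dx=-3,dy=+3->D; (6,10):dx=+5,dy=+12->C; (7,8):dx=-8,dy=-9->C
  (7,9):dx=-6,dy=-3->C; (7,10):dx=+2,dy=+6->C; (8,9):dx=+2,dy=+6->C; (8,10):dx=+10,dy=+15->C
  (9,10):dx=+8,dy=+9->C
Step 2: C = 31, D = 14, total pairs = 45.
Step 3: tau = (C - D)/(n(n-1)/2) = (31 - 14)/45 = 0.377778.
Step 4: Exact two-sided p-value (enumerate n! = 3628800 permutations of y under H0): p = 0.155742.
Step 5: alpha = 0.1. fail to reject H0.

tau_b = 0.3778 (C=31, D=14), p = 0.155742, fail to reject H0.


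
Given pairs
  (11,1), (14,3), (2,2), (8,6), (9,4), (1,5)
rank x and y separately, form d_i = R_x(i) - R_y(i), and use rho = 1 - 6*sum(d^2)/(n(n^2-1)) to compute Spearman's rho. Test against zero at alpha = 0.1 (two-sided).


Step 1: Rank x and y separately (midranks; no ties here).
rank(x): 11->5, 14->6, 2->2, 8->3, 9->4, 1->1
rank(y): 1->1, 3->3, 2->2, 6->6, 4->4, 5->5
Step 2: d_i = R_x(i) - R_y(i); compute d_i^2.
  (5-1)^2=16, (6-3)^2=9, (2-2)^2=0, (3-6)^2=9, (4-4)^2=0, (1-5)^2=16
sum(d^2) = 50.
Step 3: rho = 1 - 6*50 / (6*(6^2 - 1)) = 1 - 300/210 = -0.428571.
Step 4: Under H0, t = rho * sqrt((n-2)/(1-rho^2)) = -0.9487 ~ t(4).
Step 5: Two-sided p-value from the t-distribution with 4 df = 0.396501.
Step 6: alpha = 0.1. fail to reject H0.

rho = -0.4286, p = 0.396501, fail to reject H0 at alpha = 0.1.


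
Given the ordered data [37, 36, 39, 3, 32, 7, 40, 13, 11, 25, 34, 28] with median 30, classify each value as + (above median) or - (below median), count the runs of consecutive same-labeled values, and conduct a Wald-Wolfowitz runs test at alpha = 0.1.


Step 1: Compute median = 30; label A = above, B = below.
Labels in order: AAABABABBBAB  (n_A = 6, n_B = 6)
Step 2: Count runs R = 8.
Step 3: Under H0 (random ordering), E[R] = 2*n_A*n_B/(n_A+n_B) + 1 = 2*6*6/12 + 1 = 7.0000.
        Var[R] = 2*n_A*n_B*(2*n_A*n_B - n_A - n_B) / ((n_A+n_B)^2 * (n_A+n_B-1)) = 4320/1584 = 2.7273.
        SD[R] = 1.6514.
Step 4: Continuity-corrected z = (R - 0.5 - E[R]) / SD[R] = (8 - 0.5 - 7.0000) / 1.6514 = 0.3028.
Step 5: Two-sided p-value via normal approximation = 2*(1 - Phi(|z|)) = 0.762069.
Step 6: alpha = 0.1. fail to reject H0.

R = 8, z = 0.3028, p = 0.762069, fail to reject H0.


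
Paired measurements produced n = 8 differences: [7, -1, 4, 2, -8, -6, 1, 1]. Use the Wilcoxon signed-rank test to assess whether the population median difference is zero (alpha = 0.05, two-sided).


Step 1: Drop any zero differences (none here) and take |d_i|.
|d| = [7, 1, 4, 2, 8, 6, 1, 1]
Step 2: Midrank |d_i| (ties get averaged ranks).
ranks: |7|->7, |1|->2, |4|->5, |2|->4, |8|->8, |6|->6, |1|->2, |1|->2
Step 3: Attach original signs; sum ranks with positive sign and with negative sign.
W+ = 7 + 5 + 4 + 2 + 2 = 20
W- = 2 + 8 + 6 = 16
(Check: W+ + W- = 36 should equal n(n+1)/2 = 36.)
Step 4: Test statistic W = min(W+, W-) = 16.
Step 5: Ties in |d|, so use the tie-corrected normal approximation.
        E[W] = n(n+1)/4 = 8*9/4 = 18.
        Tie groups: |d|=1 (t=3); sum(t^3 - t) = 24.
        Var[W] = n(n+1)(2n+1)/24 - sum(t^3-t)/48 = 1224/24 - 24/48 = 50.5.
        z = (W - E[W]) / sqrt(Var[W]) = (16 - 18) / 7.1063 = -0.2814.
        Two-sided p = 2*Phi(z) = 0.778374.
Step 6: alpha = 0.05. fail to reject H0.

W+ = 20, W- = 16, W = min = 16, p = 0.778374, fail to reject H0.


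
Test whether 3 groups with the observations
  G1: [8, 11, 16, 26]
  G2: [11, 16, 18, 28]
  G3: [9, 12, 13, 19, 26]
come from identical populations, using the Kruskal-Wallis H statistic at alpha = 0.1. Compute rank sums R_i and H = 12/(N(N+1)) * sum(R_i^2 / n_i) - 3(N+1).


Step 1: Combine all N = 13 observations and assign midranks.
sorted (value, group, rank): (8,G1,1), (9,G3,2), (11,G1,3.5), (11,G2,3.5), (12,G3,5), (13,G3,6), (16,G1,7.5), (16,G2,7.5), (18,G2,9), (19,G3,10), (26,G1,11.5), (26,G3,11.5), (28,G2,13)
Step 2: Sum ranks within each group.
R_1 = 23.5 (n_1 = 4)
R_2 = 33 (n_2 = 4)
R_3 = 34.5 (n_3 = 5)
Step 3: H = 12/(N(N+1)) * sum(R_i^2/n_i) - 3(N+1)
     = 12/(13*14) * (23.5^2/4 + 33^2/4 + 34.5^2/5) - 3*14
     = 0.065934 * 648.362 - 42
     = 0.749176.
Step 4: Ties present; correction factor C = 1 - 18/(13^3 - 13) = 0.991758. Corrected H = 0.749176 / 0.991758 = 0.755402.
Step 5: Under H0, H ~ chi^2(2); p-value = 0.685436.
Step 6: alpha = 0.1. fail to reject H0.

H = 0.7554, df = 2, p = 0.685436, fail to reject H0.


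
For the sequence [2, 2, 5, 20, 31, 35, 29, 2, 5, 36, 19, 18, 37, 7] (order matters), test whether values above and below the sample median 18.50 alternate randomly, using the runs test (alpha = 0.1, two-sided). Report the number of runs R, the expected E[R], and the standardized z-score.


Step 1: Compute median = 18.50; label A = above, B = below.
Labels in order: BBBAAAABBAABAB  (n_A = 7, n_B = 7)
Step 2: Count runs R = 7.
Step 3: Under H0 (random ordering), E[R] = 2*n_A*n_B/(n_A+n_B) + 1 = 2*7*7/14 + 1 = 8.0000.
        Var[R] = 2*n_A*n_B*(2*n_A*n_B - n_A - n_B) / ((n_A+n_B)^2 * (n_A+n_B-1)) = 8232/2548 = 3.2308.
        SD[R] = 1.7974.
Step 4: Continuity-corrected z = (R + 0.5 - E[R]) / SD[R] = (7 + 0.5 - 8.0000) / 1.7974 = -0.2782.
Step 5: Two-sided p-value via normal approximation = 2*(1 - Phi(|z|)) = 0.780879.
Step 6: alpha = 0.1. fail to reject H0.

R = 7, z = -0.2782, p = 0.780879, fail to reject H0.


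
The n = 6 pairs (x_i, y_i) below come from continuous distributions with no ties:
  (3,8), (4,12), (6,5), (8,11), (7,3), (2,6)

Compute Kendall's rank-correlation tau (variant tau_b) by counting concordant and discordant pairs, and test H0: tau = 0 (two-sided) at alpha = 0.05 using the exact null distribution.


Step 1: Enumerate the 15 unordered pairs (i,j) with i<j and classify each by sign(x_j-x_i) * sign(y_j-y_i).
  (1,2):dx=+1,dy=+4->C; (1,3):dx=+3,dy=-3->D; (1,4):dx=+5,dy=+3->C; (1,5):dx=+4,dy=-5->D
  (1,6):dx=-1,dy=-2->C; (2,3):dx=+2,dy=-7->D; (2,4):dx=+4,dy=-1->D; (2,5):dx=+3,dy=-9->D
  (2,6):dx=-2,dy=-6->C; (3,4):dx=+2,dy=+6->C; (3,5):dx=+1,dy=-2->D; (3,6):dx=-4,dy=+1->D
  (4,5):dx=-1,dy=-8->C; (4,6):dx=-6,dy=-5->C; (5,6):dx=-5,dy=+3->D
Step 2: C = 7, D = 8, total pairs = 15.
Step 3: tau = (C - D)/(n(n-1)/2) = (7 - 8)/15 = -0.066667.
Step 4: Exact two-sided p-value (enumerate n! = 720 permutations of y under H0): p = 1.000000.
Step 5: alpha = 0.05. fail to reject H0.

tau_b = -0.0667 (C=7, D=8), p = 1.000000, fail to reject H0.


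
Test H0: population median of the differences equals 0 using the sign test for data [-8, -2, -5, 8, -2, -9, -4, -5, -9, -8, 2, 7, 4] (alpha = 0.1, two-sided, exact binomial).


Step 1: Discard zero differences. Original n = 13; n_eff = number of nonzero differences = 13.
Nonzero differences (with sign): -8, -2, -5, +8, -2, -9, -4, -5, -9, -8, +2, +7, +4
Step 2: Count signs: positive = 4, negative = 9.
Step 3: Under H0: P(positive) = 0.5, so the number of positives S ~ Bin(13, 0.5).
Step 4: Two-sided exact p-value = sum of Bin(13,0.5) probabilities at or below the observed probability = 0.266846.
Step 5: alpha = 0.1. fail to reject H0.

n_eff = 13, pos = 4, neg = 9, p = 0.266846, fail to reject H0.


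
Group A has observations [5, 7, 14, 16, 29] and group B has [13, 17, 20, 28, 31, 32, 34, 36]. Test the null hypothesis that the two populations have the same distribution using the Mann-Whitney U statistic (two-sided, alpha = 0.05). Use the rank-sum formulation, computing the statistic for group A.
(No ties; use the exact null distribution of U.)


Step 1: Combine and sort all 13 observations; assign midranks.
sorted (value, group): (5,X), (7,X), (13,Y), (14,X), (16,X), (17,Y), (20,Y), (28,Y), (29,X), (31,Y), (32,Y), (34,Y), (36,Y)
ranks: 5->1, 7->2, 13->3, 14->4, 16->5, 17->6, 20->7, 28->8, 29->9, 31->10, 32->11, 34->12, 36->13
Step 2: Rank sum for X: R1 = 1 + 2 + 4 + 5 + 9 = 21.
Step 3: U_X = R1 - n1(n1+1)/2 = 21 - 5*6/2 = 21 - 15 = 6.
       U_Y = n1*n2 - U_X = 40 - 6 = 34.
Step 4: No ties, so the exact null distribution of U (based on enumerating the C(13,5) = 1287 equally likely rank assignments) gives the two-sided p-value.
Step 5: p-value = 0.045066; compare to alpha = 0.05. reject H0.

U_X = 6, p = 0.045066, reject H0 at alpha = 0.05.


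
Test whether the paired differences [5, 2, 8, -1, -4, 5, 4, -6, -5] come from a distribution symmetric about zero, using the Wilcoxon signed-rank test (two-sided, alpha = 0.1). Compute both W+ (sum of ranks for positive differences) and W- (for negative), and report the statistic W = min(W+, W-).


Step 1: Drop any zero differences (none here) and take |d_i|.
|d| = [5, 2, 8, 1, 4, 5, 4, 6, 5]
Step 2: Midrank |d_i| (ties get averaged ranks).
ranks: |5|->6, |2|->2, |8|->9, |1|->1, |4|->3.5, |5|->6, |4|->3.5, |6|->8, |5|->6
Step 3: Attach original signs; sum ranks with positive sign and with negative sign.
W+ = 6 + 2 + 9 + 6 + 3.5 = 26.5
W- = 1 + 3.5 + 8 + 6 = 18.5
(Check: W+ + W- = 45 should equal n(n+1)/2 = 45.)
Step 4: Test statistic W = min(W+, W-) = 18.5.
Step 5: Ties in |d|, so use the tie-corrected normal approximation.
        E[W] = n(n+1)/4 = 9*10/4 = 22.5.
        Tie groups: |d|=4 (t=2), |d|=5 (t=3); sum(t^3 - t) = 30.
        Var[W] = n(n+1)(2n+1)/24 - sum(t^3-t)/48 = 1710/24 - 30/48 = 70.625.
        z = (W - E[W]) / sqrt(Var[W]) = (18.5 - 22.5) / 8.4039 = -0.4760.
        Two-sided p = 2*Phi(z) = 0.634095.
Step 6: alpha = 0.1. fail to reject H0.

W+ = 26.5, W- = 18.5, W = min = 18.5, p = 0.634095, fail to reject H0.
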